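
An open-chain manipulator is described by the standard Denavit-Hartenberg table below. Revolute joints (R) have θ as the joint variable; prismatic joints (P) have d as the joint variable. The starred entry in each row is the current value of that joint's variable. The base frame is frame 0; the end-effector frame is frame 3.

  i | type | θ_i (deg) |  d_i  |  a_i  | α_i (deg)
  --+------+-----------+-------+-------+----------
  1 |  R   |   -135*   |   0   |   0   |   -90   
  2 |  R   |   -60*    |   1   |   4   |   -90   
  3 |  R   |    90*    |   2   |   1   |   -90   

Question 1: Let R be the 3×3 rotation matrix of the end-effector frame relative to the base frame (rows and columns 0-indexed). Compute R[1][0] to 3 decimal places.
0.707

End-effector x-axis (col 0 of R) = (-0.7071,0.7071,-0.0000)
R[1][0] = 0.7071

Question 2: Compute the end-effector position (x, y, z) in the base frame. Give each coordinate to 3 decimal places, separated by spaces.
-2.639 -2.639 2.464

after link 1: o_1 = (0.0000, 0.0000, 0.0000)
after link 2: o_2 = (-0.7071, -2.1213, 3.4641)
after link 3: o_3 = (-2.6390, -2.6390, 2.4641)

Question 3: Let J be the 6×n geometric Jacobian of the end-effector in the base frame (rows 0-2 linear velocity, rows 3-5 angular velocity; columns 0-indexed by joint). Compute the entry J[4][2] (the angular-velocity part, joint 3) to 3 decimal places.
-0.612

axis z_2 = (-0.6124,-0.6124,-0.5000); lever o_n−o_2 = (-1.9319,-0.5176,-1.0000)
cross product → J_v[:, 2] = (0.3536,0.3536,-0.8660)
J_ω[:, 2] = z_2
entry J[4][2] = -0.6124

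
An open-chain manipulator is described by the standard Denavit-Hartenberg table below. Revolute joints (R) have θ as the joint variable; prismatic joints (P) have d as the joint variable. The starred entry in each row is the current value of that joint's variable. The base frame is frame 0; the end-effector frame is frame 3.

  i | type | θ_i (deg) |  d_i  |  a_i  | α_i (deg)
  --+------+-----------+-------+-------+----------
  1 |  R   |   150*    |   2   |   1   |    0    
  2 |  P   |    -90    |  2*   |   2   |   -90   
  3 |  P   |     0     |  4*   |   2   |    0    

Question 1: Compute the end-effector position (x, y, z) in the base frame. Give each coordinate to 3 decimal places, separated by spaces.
-2.330 5.964 4.000

after link 1: o_1 = (-0.8660, 0.5000, 2.0000)
after link 2: o_2 = (0.1340, 2.2321, 4.0000)
after link 3: o_3 = (-2.3301, 5.9641, 4.0000)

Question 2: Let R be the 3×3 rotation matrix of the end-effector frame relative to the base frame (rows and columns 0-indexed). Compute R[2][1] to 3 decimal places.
End-effector y-axis (col 1 of R) = (-0.0000,0.0000,-1.0000)
R[2][1] = -1.0000

-1.000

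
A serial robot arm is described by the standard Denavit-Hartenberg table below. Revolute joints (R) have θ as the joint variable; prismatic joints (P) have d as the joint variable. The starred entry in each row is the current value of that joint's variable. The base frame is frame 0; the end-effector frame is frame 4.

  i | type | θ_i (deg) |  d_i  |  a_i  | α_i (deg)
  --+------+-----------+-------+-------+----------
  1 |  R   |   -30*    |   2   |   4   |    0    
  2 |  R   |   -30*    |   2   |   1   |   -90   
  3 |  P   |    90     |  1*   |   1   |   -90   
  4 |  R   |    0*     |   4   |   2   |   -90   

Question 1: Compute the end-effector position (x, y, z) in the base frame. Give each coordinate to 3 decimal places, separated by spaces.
after link 1: o_1 = (3.4641, -2.0000, 2.0000)
after link 2: o_2 = (3.9641, -2.8660, 4.0000)
after link 3: o_3 = (4.8301, -2.3660, 3.0000)
after link 4: o_4 = (2.8301, 1.0981, 1.0000)

2.830 1.098 1.000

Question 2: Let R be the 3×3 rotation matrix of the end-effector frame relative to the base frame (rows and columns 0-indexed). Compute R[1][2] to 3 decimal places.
End-effector z-axis (col 2 of R) = (-0.8660,-0.5000,-0.0000)
R[1][2] = -0.5000

-0.500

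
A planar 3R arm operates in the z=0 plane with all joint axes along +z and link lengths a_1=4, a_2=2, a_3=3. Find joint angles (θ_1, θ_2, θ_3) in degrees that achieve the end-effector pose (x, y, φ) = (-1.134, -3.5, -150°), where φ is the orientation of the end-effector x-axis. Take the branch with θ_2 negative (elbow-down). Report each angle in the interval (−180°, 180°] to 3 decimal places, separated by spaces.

-30.001 -150.001 30.001

wrist centre = target − a_3·(cos φ, sin φ) = (1.4641, -2.0000)
cos θ_2 = (6.1435−4²−2²)/(2·4·2) = -0.8660; θ_2 = -150.0005° (elbow-down)
β = atan2(-2.0000,1.4641) = -53.7945°; ψ = atan2(-1.0000,2.2679) = -23.7937°
θ_1 = β − ψ = -30.0007°
θ_3 = φ − θ_1 − θ_2 = 30.0013° (wrapped to (-180°,180°])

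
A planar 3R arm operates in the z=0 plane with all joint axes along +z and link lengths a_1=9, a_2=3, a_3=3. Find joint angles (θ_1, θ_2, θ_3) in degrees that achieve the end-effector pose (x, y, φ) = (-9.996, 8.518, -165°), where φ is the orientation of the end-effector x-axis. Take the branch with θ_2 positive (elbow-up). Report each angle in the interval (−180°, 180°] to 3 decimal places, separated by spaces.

120.003 29.987 45.010

wrist centre = target − a_3·(cos φ, sin φ) = (-7.0982, 9.2945)
cos θ_2 = (136.7717−9²−3²)/(2·9·3) = 0.8661; θ_2 = 29.9866° (elbow-up)
β = atan2(9.2945,-7.0982) = 127.3691°; ψ = atan2(1.4994,11.5984) = 7.3661°
θ_1 = β − ψ = 120.0031°
θ_3 = φ − θ_1 − θ_2 = 45.0104° (wrapped to (-180°,180°])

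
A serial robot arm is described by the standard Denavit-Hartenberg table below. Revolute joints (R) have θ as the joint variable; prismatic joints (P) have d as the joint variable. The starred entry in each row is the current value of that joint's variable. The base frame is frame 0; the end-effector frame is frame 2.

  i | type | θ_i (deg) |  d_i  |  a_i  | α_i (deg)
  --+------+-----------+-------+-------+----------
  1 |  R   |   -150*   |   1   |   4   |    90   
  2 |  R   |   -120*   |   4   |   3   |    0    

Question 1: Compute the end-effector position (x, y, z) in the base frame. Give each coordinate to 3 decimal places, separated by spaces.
after link 1: o_1 = (-3.4641, -2.0000, 1.0000)
after link 2: o_2 = (-4.1651, 2.2141, -1.5981)

-4.165 2.214 -1.598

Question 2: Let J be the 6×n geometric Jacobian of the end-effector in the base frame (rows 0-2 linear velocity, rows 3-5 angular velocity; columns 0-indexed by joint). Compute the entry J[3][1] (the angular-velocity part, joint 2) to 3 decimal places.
-0.500

axis z_1 = (-0.5000,0.8660,0.0000); lever o_n−o_1 = (-0.7010,4.2141,-2.5981)
cross product → J_v[:, 1] = (-2.2500,-1.2990,-1.5000)
J_ω[:, 1] = z_1
entry J[3][1] = -0.5000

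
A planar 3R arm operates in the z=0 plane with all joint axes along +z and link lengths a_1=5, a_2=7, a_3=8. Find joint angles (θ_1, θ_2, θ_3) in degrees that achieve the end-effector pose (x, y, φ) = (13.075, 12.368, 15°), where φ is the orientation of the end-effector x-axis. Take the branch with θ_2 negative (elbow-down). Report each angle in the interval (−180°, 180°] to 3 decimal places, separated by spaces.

80.102 -29.980 -35.122

wrist centre = target − a_3·(cos φ, sin φ) = (5.3476, 10.2974)
cos θ_2 = (134.6342−5²−7²)/(2·5·7) = 0.8662; θ_2 = -29.9797° (elbow-down)
β = atan2(10.2974,5.3476) = 62.5566°; ψ = atan2(-3.4979,11.0634) = -17.5451°
θ_1 = β − ψ = 80.1016°
θ_3 = φ − θ_1 − θ_2 = -35.1220° (wrapped to (-180°,180°])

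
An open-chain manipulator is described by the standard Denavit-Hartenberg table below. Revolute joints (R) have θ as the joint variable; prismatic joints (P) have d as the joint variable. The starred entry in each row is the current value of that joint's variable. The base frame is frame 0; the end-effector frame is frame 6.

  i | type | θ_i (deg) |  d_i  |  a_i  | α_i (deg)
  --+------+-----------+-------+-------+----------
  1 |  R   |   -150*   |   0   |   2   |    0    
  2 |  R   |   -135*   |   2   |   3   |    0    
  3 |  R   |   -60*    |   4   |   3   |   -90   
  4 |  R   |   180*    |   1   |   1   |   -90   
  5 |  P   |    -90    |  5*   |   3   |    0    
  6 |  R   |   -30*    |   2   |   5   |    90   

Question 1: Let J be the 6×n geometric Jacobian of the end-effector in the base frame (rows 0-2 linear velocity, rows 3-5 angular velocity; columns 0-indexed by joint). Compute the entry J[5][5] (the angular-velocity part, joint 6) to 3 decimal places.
axis z_5 = (-0.0000,-0.0000,1.0000); lever o_n−o_5 = (1.2941,4.8296,2.0000)
cross product → J_v[:, 5] = (-4.8296,1.2941,-0.0000)
J_ω[:, 5] = z_5
entry J[5][5] = 1.0000

1.000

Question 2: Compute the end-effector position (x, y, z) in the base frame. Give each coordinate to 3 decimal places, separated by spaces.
after link 1: o_1 = (-1.7321, -1.0000, 0.0000)
after link 2: o_2 = (-0.9556, 1.8978, 2.0000)
after link 3: o_3 = (1.9422, 2.6742, 6.0000)
after link 4: o_4 = (0.7174, 3.3813, 6.0000)
after link 5: o_5 = (-0.0590, 6.2791, 11.0000)
after link 6: o_6 = (1.2351, 11.1087, 13.0000)

1.235 11.109 13.000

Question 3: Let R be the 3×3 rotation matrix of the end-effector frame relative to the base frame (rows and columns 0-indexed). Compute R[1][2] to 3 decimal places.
End-effector z-axis (col 2 of R) = (0.9659,-0.2588,0.0000)
R[1][2] = -0.2588

-0.259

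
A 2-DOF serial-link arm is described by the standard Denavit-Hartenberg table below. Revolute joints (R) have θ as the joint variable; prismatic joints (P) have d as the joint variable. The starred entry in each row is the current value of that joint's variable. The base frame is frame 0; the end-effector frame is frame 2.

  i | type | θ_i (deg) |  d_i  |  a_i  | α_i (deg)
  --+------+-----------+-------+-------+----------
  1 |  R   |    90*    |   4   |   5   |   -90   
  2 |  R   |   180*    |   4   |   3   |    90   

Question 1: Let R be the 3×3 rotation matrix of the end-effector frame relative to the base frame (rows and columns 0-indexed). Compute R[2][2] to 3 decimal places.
End-effector z-axis (col 2 of R) = (-0.0000,0.0000,-1.0000)
R[2][2] = -1.0000

-1.000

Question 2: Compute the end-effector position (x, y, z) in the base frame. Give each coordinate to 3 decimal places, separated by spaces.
after link 1: o_1 = (0.0000, 5.0000, 4.0000)
after link 2: o_2 = (-4.0000, 2.0000, 4.0000)

-4.000 2.000 4.000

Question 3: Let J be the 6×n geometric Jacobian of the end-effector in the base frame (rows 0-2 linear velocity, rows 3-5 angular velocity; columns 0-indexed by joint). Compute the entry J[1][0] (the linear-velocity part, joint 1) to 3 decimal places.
axis z_0 = ẑ; lever o_n−o_0 = (-4.0000,2.0000,4.0000)
cross product → J_v[:, 0] = (-2.0000,-4.0000,0.0000)
J_ω[:, 0] = z_0
entry J[1][0] = -4.0000

-4.000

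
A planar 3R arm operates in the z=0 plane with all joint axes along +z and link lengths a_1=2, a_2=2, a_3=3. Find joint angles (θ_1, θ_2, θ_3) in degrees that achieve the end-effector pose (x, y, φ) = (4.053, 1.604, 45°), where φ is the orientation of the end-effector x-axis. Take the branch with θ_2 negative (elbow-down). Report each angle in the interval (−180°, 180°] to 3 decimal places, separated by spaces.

wrist centre = target − a_3·(cos φ, sin φ) = (1.9317, -0.5173)
cos θ_2 = (3.9990−2²−2²)/(2·2·2) = -0.5001; θ_2 = -120.0082° (elbow-down)
β = atan2(-0.5173,1.9317) = -14.9925°; ψ = atan2(-1.7319,0.9998) = -60.0041°
θ_1 = β − ψ = 45.0116°
θ_3 = φ − θ_1 − θ_2 = 119.9966° (wrapped to (-180°,180°])

45.012 -120.008 119.997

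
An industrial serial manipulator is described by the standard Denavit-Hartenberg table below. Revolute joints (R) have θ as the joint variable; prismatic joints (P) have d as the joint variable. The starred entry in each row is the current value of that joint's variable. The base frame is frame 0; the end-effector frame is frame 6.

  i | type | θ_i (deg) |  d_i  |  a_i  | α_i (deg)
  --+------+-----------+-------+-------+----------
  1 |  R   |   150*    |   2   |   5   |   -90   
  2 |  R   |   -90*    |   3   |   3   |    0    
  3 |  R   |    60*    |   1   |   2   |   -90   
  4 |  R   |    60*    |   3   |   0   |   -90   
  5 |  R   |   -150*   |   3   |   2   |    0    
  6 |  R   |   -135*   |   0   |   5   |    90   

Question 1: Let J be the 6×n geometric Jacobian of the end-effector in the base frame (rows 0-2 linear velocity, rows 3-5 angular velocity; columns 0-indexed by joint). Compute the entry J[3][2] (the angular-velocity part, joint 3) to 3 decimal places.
axis z_2 = (-0.5000,-0.8660,0.0000); lever o_n−o_2 = (1.0324,-0.4567,0.3100)
cross product → J_v[:, 2] = (-0.2684,0.1550,1.1224)
J_ω[:, 2] = z_2
entry J[3][2] = -0.5000

-0.500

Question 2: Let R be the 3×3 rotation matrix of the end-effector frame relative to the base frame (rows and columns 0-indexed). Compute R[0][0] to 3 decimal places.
End-effector x-axis (col 0 of R) = (0.4333,0.0087,0.9012)
R[0][0] = 0.4333

0.433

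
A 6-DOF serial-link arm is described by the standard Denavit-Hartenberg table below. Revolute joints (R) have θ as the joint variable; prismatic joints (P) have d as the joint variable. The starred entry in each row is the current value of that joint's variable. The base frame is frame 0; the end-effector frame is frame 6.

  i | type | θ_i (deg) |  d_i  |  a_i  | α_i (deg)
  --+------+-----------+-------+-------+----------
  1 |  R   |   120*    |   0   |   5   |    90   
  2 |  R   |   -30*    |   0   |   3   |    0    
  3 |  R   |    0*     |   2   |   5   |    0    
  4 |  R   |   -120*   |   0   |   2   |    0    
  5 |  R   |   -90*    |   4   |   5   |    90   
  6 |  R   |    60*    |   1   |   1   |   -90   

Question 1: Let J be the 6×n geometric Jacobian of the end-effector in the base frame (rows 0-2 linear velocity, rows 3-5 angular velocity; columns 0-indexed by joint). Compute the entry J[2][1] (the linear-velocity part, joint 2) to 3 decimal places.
axis z_1 = (0.8660,0.5000,0.0000); lever o_n−o_1 = (4.2901,6.3014,0.2631)
cross product → J_v[:, 1] = (0.1316,-0.2279,3.3122)
J_ω[:, 1] = z_1
entry J[2][1] = 3.3122

3.312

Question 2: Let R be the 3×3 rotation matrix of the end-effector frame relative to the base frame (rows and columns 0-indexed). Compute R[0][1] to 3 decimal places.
0.433

End-effector y-axis (col 1 of R) = (0.4330,-0.7500,-0.5000)
R[0][1] = 0.4330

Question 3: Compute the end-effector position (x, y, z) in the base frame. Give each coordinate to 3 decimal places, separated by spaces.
after link 1: o_1 = (-2.5000, 4.3301, 0.0000)
after link 2: o_2 = (-3.7990, 6.5801, -1.5000)
after link 3: o_3 = (-4.2321, 11.3301, -4.0000)
after link 4: o_4 = (-3.3660, 9.8301, -5.0000)
after link 5: o_5 = (1.3481, 9.6651, -0.6699)
after link 6: o_6 = (1.7901, 10.6316, 0.2631)

1.790 10.632 0.263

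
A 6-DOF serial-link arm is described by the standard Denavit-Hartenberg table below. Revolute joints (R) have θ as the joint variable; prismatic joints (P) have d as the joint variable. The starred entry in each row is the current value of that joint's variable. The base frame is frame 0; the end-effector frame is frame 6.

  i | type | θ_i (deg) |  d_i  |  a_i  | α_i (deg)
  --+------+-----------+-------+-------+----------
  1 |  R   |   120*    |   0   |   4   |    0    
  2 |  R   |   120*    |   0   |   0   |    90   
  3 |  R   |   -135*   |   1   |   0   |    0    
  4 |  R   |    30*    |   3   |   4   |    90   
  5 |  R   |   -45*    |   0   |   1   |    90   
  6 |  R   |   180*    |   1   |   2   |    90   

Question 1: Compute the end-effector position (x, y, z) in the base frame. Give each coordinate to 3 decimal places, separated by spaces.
after link 1: o_1 = (-2.0000, 3.4641, 0.0000)
after link 2: o_2 = (-2.0000, 3.4641, 0.0000)
after link 3: o_3 = (-2.8660, 3.9641, 0.0000)
after link 4: o_4 = (-4.9465, 6.3607, -3.8637)
after link 5: o_5 = (-4.2426, 6.1656, -4.5467)
after link 6: o_6 = (-5.1295, 6.0437, -2.4977)

-5.129 6.044 -2.498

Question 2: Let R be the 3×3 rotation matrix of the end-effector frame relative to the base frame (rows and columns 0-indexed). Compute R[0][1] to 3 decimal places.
End-effector y-axis (col 1 of R) = (0.5209,-0.5120,0.6830)
R[0][1] = 0.5209

0.521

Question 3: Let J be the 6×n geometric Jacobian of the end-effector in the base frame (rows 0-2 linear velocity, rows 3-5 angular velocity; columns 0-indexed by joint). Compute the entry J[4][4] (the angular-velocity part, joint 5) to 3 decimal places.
0.837

axis z_4 = (0.4830,0.8365,0.2588); lever o_n−o_4 = (-0.1830,-0.3170,1.3660)
cross product → J_v[:, 4] = (1.2247,-0.7071,-0.0000)
J_ω[:, 4] = z_4
entry J[4][4] = 0.8365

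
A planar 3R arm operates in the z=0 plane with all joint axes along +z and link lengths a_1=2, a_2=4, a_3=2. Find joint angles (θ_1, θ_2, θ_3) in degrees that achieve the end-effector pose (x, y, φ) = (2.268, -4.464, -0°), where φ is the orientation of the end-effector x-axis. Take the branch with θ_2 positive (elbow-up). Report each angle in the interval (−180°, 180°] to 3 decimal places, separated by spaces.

wrist centre = target − a_3·(cos φ, sin φ) = (0.2680, -4.4640)
cos θ_2 = (19.9991−2²−4²)/(2·2·4) = -0.0001; θ_2 = 90.0032° (elbow-up)
β = atan2(-4.4640,0.2680) = -86.5643°; ψ = atan2(4.0000,1.9998) = 63.4375°
θ_1 = β − ψ = -150.0018°
θ_3 = φ − θ_1 − θ_2 = 59.9986° (wrapped to (-180°,180°])

-150.002 90.003 59.999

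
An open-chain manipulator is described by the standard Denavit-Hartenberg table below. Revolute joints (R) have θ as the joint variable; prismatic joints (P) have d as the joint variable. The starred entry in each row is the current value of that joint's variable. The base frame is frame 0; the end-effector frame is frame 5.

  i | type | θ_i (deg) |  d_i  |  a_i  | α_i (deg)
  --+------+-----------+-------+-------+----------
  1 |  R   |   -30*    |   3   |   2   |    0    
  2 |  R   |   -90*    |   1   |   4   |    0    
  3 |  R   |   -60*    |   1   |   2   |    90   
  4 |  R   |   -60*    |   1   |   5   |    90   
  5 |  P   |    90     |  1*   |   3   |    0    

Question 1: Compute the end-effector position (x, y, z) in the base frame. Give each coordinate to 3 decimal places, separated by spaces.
-3.902 -0.464 0.170

after link 1: o_1 = (1.7321, -1.0000, 3.0000)
after link 2: o_2 = (-0.2679, -4.4641, 4.0000)
after link 3: o_3 = (-2.2679, -4.4641, 5.0000)
after link 4: o_4 = (-4.7679, -3.4641, 0.6699)
after link 5: o_5 = (-3.9019, -0.4641, 0.1699)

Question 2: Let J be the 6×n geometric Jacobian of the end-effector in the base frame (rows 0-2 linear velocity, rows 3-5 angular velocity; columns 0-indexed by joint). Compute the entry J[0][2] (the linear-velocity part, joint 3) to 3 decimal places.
axis z_2 = (0.0000,0.0000,1.0000); lever o_n−o_2 = (-3.6340,4.0000,-3.8301)
cross product → J_v[:, 2] = (-4.0000,-3.6340,0.0000)
J_ω[:, 2] = z_2
entry J[0][2] = -4.0000

-4.000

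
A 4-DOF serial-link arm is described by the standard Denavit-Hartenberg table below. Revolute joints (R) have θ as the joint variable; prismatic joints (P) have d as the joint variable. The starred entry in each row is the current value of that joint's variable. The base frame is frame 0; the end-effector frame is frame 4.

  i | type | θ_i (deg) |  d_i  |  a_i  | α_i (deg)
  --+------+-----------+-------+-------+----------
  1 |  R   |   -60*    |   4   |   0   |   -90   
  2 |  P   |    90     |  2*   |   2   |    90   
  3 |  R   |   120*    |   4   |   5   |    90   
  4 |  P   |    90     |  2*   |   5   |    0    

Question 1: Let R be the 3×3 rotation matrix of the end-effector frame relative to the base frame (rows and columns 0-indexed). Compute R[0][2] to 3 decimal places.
End-effector z-axis (col 2 of R) = (0.4330,0.2500,-0.8660)
R[0][2] = 0.4330

0.433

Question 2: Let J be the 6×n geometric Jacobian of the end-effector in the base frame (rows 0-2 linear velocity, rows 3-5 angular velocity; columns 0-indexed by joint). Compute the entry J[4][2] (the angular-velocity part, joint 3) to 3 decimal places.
axis z_2 = (0.5000,-0.8660,0.0000); lever o_n−o_2 = (9.1160,-5.1292,0.7679)
cross product → J_v[:, 2] = (-0.6651,-0.3840,5.3301)
J_ω[:, 2] = z_2
entry J[4][2] = -0.8660

-0.866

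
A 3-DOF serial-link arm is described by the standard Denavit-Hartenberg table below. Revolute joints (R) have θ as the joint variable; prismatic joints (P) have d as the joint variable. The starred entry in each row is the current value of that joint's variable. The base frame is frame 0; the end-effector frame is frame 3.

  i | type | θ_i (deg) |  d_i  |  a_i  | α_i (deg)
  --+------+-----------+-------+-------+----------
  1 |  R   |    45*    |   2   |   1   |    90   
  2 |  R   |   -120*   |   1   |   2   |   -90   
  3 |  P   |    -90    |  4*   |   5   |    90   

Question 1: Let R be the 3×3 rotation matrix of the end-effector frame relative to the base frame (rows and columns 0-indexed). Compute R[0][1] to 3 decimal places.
End-effector y-axis (col 1 of R) = (0.6124,0.6124,-0.5000)
R[0][1] = 0.6124

0.612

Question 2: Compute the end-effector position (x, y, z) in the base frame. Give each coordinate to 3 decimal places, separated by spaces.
after link 1: o_1 = (0.7071, 0.7071, 2.0000)
after link 2: o_2 = (0.7071, -0.7071, 0.2679)
after link 3: o_3 = (6.6921, -1.7932, -1.7321)

6.692 -1.793 -1.732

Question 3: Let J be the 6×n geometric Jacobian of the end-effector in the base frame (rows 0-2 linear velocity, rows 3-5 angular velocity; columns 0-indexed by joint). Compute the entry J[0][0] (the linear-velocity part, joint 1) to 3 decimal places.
axis z_0 = ẑ; lever o_n−o_0 = (6.6921,-1.7932,-1.7321)
cross product → J_v[:, 0] = (1.7932,6.6921,-0.0000)
J_ω[:, 0] = z_0
entry J[0][0] = 1.7932

1.793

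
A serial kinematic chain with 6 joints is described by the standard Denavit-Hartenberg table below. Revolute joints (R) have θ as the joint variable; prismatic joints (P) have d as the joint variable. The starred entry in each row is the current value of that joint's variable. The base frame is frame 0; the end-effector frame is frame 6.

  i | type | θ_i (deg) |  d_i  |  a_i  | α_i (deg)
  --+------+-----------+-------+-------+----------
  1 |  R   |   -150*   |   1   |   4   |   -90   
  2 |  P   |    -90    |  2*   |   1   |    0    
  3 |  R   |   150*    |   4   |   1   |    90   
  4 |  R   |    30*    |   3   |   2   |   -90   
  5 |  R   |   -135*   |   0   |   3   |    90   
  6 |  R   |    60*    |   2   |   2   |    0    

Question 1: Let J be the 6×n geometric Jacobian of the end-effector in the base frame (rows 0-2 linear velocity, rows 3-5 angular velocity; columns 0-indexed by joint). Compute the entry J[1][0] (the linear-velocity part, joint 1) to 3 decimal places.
-2.802

axis z_0 = ẑ; lever o_n−o_0 = (-2.8024,-8.9835,5.7731)
cross product → J_v[:, 0] = (8.9835,-2.8024,0.0000)
J_ω[:, 0] = z_0
entry J[1][0] = -2.8024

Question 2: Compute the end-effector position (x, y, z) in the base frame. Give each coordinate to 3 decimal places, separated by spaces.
after link 1: o_1 = (-3.4641, -2.0000, 1.0000)
after link 2: o_2 = (-2.4641, -3.7321, 2.0000)
after link 3: o_3 = (-0.8971, -7.4462, 1.1340)
after link 4: o_4 = (-3.3971, -10.0442, 1.1340)
after link 5: o_5 = (-4.7229, -9.5849, 3.7856)
after link 6: o_6 = (-2.8024, -8.9835, 5.7731)

-2.802 -8.983 5.773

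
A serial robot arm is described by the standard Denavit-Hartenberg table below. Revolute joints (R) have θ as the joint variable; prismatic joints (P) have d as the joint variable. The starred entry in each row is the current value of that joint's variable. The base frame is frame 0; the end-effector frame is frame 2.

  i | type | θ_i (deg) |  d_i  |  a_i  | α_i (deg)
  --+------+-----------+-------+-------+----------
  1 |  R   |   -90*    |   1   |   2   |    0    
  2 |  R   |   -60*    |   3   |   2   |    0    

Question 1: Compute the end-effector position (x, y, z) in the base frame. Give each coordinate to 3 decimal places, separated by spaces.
-1.732 -3.000 4.000

after link 1: o_1 = (0.0000, -2.0000, 1.0000)
after link 2: o_2 = (-1.7321, -3.0000, 4.0000)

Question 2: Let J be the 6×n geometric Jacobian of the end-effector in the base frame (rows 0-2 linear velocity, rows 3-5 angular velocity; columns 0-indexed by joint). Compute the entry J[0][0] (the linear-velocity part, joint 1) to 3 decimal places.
3.000

axis z_0 = ẑ; lever o_n−o_0 = (-1.7321,-3.0000,4.0000)
cross product → J_v[:, 0] = (3.0000,-1.7321,0.0000)
J_ω[:, 0] = z_0
entry J[0][0] = 3.0000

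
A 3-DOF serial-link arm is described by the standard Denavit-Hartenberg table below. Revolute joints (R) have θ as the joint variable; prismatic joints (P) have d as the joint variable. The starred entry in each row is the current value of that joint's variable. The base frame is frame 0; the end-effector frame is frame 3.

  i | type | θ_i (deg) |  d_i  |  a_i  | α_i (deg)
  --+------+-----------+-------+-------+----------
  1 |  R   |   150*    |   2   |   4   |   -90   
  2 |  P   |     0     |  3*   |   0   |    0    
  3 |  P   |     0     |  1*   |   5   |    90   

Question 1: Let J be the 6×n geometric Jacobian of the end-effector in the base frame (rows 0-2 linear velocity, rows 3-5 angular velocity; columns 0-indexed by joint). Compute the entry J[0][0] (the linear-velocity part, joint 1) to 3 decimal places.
axis z_0 = ẑ; lever o_n−o_0 = (-9.7942,1.0359,2.0000)
cross product → J_v[:, 0] = (-1.0359,-9.7942,0.0000)
J_ω[:, 0] = z_0
entry J[0][0] = -1.0359

-1.036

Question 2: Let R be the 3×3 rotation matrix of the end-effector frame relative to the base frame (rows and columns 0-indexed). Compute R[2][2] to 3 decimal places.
End-effector z-axis (col 2 of R) = (0.0000,0.0000,1.0000)
R[2][2] = 1.0000

1.000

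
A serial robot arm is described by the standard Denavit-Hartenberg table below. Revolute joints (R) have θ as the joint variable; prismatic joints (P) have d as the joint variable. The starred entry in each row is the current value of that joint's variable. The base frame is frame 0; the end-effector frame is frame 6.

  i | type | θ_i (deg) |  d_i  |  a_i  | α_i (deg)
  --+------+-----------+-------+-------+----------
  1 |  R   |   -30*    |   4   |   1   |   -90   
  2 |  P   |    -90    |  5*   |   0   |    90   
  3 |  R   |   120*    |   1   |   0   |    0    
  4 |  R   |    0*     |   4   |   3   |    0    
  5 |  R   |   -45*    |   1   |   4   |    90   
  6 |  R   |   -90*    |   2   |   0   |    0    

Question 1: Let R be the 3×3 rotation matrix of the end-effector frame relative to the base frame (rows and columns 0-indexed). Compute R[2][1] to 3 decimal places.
0.259

End-effector y-axis (col 1 of R) = (0.4830,0.8365,0.2588)
R[2][1] = 0.2588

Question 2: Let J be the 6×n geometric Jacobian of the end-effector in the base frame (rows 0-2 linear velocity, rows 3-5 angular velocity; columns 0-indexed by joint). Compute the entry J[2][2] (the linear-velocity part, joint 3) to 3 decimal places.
axis z_2 = (-0.8660,0.5000,0.0000); lever o_n−o_2 = (-2.2241,8.1478,1.4671)
cross product → J_v[:, 2] = (0.7336,1.2706,-5.9441)
J_ω[:, 2] = z_2
entry J[2][2] = -5.9441

-5.944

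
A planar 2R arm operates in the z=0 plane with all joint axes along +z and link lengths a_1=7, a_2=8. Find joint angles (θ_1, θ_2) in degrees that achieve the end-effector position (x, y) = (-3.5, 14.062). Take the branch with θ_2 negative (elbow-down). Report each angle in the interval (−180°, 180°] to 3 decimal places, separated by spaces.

120.003 -30.005

cos θ_2 = (209.9898−7²−8²)/(2·7·8) = 0.8660; θ_2 = -30.0051° (elbow-down)
β = atan2(14.0620,-3.5000) = 103.9768°; ψ = atan2(-4.0006,13.9278) = -16.0261°
θ_1 = β − ψ = 120.0029°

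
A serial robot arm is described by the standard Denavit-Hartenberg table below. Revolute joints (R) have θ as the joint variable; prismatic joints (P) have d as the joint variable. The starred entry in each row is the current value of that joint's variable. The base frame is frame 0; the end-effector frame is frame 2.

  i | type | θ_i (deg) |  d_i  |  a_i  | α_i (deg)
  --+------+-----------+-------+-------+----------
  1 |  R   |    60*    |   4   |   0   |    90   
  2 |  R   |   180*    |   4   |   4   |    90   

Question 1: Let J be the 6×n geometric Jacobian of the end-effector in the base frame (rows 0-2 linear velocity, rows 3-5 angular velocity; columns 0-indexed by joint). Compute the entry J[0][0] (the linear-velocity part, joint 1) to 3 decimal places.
5.464

axis z_0 = ẑ; lever o_n−o_0 = (1.4641,-5.4641,4.0000)
cross product → J_v[:, 0] = (5.4641,1.4641,-0.0000)
J_ω[:, 0] = z_0
entry J[0][0] = 5.4641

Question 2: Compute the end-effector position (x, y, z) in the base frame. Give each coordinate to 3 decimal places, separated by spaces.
1.464 -5.464 4.000

after link 1: o_1 = (0.0000, 0.0000, 4.0000)
after link 2: o_2 = (1.4641, -5.4641, 4.0000)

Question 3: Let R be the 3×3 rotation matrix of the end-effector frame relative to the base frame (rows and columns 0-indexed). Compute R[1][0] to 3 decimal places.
End-effector x-axis (col 0 of R) = (-0.5000,-0.8660,0.0000)
R[1][0] = -0.8660

-0.866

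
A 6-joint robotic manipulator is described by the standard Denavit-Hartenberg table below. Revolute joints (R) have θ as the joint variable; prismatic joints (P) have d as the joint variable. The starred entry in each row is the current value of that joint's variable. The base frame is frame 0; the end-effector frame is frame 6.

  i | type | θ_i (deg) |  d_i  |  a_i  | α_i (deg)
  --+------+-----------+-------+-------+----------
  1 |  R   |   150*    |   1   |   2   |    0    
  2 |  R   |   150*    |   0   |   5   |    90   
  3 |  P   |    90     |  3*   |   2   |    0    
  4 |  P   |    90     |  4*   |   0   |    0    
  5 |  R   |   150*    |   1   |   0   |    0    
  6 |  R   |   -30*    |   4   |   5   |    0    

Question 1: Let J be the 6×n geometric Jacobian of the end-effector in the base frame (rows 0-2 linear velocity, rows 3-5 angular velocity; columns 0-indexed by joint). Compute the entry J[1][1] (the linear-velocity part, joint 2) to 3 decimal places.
axis z_1 = (0.0000,0.0000,1.0000); lever o_n−o_1 = (-6.6423,-12.4952,-2.3301)
cross product → J_v[:, 1] = (12.4952,-6.6423,0.0000)
J_ω[:, 1] = z_1
entry J[1][1] = -6.6423

-6.642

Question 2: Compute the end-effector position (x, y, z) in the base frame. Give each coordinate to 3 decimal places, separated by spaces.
-8.374 -11.495 -1.330

after link 1: o_1 = (-1.7321, 1.0000, 1.0000)
after link 2: o_2 = (0.7679, -3.3301, 1.0000)
after link 3: o_3 = (-1.8301, -4.8301, 3.0000)
after link 4: o_4 = (-5.2942, -6.8301, 3.0000)
after link 5: o_5 = (-6.1603, -7.3301, 3.0000)
after link 6: o_6 = (-8.3744, -11.4952, -1.3301)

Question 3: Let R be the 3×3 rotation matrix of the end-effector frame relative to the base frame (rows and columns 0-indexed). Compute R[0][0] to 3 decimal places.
End-effector x-axis (col 0 of R) = (0.2500,-0.4330,-0.8660)
R[0][0] = 0.2500

0.250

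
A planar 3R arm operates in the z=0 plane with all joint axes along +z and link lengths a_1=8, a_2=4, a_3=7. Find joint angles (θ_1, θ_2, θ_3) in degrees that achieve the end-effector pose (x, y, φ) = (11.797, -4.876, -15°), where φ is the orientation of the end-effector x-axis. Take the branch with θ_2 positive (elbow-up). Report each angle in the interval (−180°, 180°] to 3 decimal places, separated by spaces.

wrist centre = target − a_3·(cos φ, sin φ) = (5.0355, -3.0643)
cos θ_2 = (34.7462−8²−4²)/(2·8·4) = -0.7071; θ_2 = 134.9987° (elbow-up)
β = atan2(-3.0643,5.0355) = -31.3218°; ψ = atan2(2.8285,5.1716) = 28.6753°
θ_1 = β − ψ = -59.9971°
θ_3 = φ − θ_1 − θ_2 = -90.0016° (wrapped to (-180°,180°])

-59.997 134.999 -90.002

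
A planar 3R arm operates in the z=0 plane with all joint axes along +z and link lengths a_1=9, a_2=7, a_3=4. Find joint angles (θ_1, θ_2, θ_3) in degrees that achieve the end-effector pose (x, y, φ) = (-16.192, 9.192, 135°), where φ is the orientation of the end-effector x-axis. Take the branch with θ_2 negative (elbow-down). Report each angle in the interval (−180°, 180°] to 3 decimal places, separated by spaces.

wrist centre = target − a_3·(cos φ, sin φ) = (-13.3636, 6.3636)
cos θ_2 = (219.0801−9²−7²)/(2·9·7) = 0.7070; θ_2 = -45.0098° (elbow-down)
β = atan2(6.3636,-13.3636) = 154.5368°; ψ = atan2(-4.9506,13.9489) = -19.5403°
θ_1 = β − ψ = 174.0770°
θ_3 = φ − θ_1 − θ_2 = 5.9328° (wrapped to (-180°,180°])

174.077 -45.010 5.933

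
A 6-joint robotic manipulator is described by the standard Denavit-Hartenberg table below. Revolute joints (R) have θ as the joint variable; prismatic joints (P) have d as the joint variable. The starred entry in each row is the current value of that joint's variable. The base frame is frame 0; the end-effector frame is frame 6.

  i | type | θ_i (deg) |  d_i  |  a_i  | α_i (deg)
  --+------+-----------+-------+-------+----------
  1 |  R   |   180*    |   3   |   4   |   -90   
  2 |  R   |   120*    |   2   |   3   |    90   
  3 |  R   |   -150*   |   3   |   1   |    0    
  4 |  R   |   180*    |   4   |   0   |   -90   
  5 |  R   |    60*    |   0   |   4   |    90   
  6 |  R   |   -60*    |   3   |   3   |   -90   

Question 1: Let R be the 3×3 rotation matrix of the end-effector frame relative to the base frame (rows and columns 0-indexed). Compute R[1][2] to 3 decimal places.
End-effector z-axis (col 2 of R) = (0.7120,-0.6495,0.2667)
R[1][2] = -0.6495

-0.650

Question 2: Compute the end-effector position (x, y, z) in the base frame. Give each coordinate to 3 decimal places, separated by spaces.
-3.204 -1.924 -5.853

after link 1: o_1 = (-4.0000, 0.0000, 3.0000)
after link 2: o_2 = (-2.5000, -2.0000, 0.4019)
after link 3: o_3 = (-5.5311, -1.5000, -0.3481)
after link 4: o_4 = (-8.9952, -1.5000, -2.3481)
after link 5: o_5 = (-5.1292, -2.5000, -2.1160)
after link 6: o_6 = (-3.2039, -1.9240, -5.8526)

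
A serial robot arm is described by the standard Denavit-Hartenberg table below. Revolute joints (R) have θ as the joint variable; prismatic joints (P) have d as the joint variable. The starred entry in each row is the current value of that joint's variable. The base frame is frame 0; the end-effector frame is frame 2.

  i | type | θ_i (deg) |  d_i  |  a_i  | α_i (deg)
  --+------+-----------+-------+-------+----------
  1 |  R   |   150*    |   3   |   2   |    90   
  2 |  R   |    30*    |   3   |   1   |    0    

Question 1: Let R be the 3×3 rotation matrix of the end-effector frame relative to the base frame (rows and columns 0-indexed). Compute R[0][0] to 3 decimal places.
End-effector x-axis (col 0 of R) = (-0.7500,0.4330,0.5000)
R[0][0] = -0.7500

-0.750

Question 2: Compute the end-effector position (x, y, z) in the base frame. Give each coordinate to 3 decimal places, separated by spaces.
after link 1: o_1 = (-1.7321, 1.0000, 3.0000)
after link 2: o_2 = (-0.9821, 4.0311, 3.5000)

-0.982 4.031 3.500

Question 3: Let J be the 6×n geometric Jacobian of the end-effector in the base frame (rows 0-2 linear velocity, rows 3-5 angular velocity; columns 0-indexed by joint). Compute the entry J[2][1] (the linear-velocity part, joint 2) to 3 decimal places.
axis z_1 = (0.5000,0.8660,0.0000); lever o_n−o_1 = (0.7500,3.0311,0.5000)
cross product → J_v[:, 1] = (0.4330,-0.2500,0.8660)
J_ω[:, 1] = z_1
entry J[2][1] = 0.8660

0.866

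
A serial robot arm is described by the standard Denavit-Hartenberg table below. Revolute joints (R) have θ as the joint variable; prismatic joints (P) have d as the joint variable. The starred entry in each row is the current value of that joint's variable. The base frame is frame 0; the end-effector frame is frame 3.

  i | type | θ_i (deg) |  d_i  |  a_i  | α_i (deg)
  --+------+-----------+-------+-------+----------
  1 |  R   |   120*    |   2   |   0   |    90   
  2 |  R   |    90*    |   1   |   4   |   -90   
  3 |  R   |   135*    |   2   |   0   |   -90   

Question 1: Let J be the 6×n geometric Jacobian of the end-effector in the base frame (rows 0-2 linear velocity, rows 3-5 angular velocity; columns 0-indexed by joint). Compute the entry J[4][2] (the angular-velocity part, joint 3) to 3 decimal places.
axis z_2 = (0.5000,-0.8660,0.0000); lever o_n−o_2 = (1.0000,-1.7321,0.0000)
cross product → J_v[:, 2] = (0.0000,0.0000,-0.0000)
J_ω[:, 2] = z_2
entry J[4][2] = -0.8660

-0.866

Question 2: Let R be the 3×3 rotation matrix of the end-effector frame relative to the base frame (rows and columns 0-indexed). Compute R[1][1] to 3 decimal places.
End-effector y-axis (col 1 of R) = (-0.5000,0.8660,-0.0000)
R[1][1] = 0.8660

0.866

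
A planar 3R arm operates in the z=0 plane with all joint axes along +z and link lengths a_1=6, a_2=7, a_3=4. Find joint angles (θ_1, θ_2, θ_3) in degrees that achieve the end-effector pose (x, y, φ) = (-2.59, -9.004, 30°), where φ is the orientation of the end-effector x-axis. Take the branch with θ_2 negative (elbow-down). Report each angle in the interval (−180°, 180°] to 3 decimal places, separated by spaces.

wrist centre = target − a_3·(cos φ, sin φ) = (-6.0541, -11.0040)
cos θ_2 = (157.7402−6²−7²)/(2·6·7) = 0.8660; θ_2 = -30.0081° (elbow-down)
β = atan2(-11.0040,-6.0541) = -118.8184°; ψ = atan2(-3.5009,12.0617) = -16.1852°
θ_1 = β − ψ = -102.6332°
θ_3 = φ − θ_1 − θ_2 = 162.6413° (wrapped to (-180°,180°])

-102.633 -30.008 162.641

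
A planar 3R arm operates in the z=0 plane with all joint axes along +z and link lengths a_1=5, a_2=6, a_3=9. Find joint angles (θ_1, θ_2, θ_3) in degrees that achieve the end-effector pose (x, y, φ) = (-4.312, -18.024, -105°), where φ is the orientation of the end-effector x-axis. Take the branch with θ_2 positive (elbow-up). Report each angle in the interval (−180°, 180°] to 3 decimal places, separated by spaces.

wrist centre = target − a_3·(cos φ, sin φ) = (-1.9826, -9.3307)
cos θ_2 = (90.9922−5²−6²)/(2·5·6) = 0.4999; θ_2 = 60.0086° (elbow-up)
β = atan2(-9.3307,-1.9826) = -101.9961°; ψ = atan2(5.1966,7.9992) = 33.0093°
θ_1 = β − ψ = -135.0054°
θ_3 = φ − θ_1 − θ_2 = -30.0032° (wrapped to (-180°,180°])

-135.005 60.009 -30.003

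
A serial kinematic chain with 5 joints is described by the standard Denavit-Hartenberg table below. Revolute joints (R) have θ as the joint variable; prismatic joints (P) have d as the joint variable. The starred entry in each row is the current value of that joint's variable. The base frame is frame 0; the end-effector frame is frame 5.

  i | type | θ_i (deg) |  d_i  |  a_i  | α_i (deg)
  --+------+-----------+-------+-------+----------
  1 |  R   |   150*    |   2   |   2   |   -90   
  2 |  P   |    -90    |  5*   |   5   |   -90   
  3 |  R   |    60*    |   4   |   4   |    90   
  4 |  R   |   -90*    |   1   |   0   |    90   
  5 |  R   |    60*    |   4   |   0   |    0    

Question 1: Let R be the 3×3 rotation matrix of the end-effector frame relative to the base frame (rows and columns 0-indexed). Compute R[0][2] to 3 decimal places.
-0.433

End-effector z-axis (col 2 of R) = (-0.4330,-0.7500,-0.5000)
R[0][2] = -0.4330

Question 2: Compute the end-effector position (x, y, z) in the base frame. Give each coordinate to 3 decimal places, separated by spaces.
after link 1: o_1 = (-1.7321, 1.0000, 2.0000)
after link 2: o_2 = (-4.2321, -3.3301, 7.0000)
after link 3: o_3 = (-5.9641, 1.6699, 9.0000)
after link 4: o_4 = (-6.2141, 1.2369, 9.8660)
after link 5: o_5 = (-7.9462, -1.7631, 7.8660)

-7.946 -1.763 7.866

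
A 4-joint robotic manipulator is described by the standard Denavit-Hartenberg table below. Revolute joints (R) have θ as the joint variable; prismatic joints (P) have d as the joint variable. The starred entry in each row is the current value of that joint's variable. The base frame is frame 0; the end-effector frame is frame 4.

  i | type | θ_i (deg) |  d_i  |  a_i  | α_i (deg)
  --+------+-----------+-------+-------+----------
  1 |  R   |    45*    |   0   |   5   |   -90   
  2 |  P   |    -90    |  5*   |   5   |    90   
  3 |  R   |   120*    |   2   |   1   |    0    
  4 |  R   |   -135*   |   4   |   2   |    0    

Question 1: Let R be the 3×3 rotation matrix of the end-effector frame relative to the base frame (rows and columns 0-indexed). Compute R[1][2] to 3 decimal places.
-0.707

End-effector z-axis (col 2 of R) = (-0.7071,-0.7071,0.0000)
R[1][2] = -0.7071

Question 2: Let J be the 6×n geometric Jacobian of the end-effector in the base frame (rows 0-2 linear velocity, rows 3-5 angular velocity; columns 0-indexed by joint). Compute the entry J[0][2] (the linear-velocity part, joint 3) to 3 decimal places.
-1.012

axis z_2 = (-0.7071,-0.7071,0.0000); lever o_n−o_2 = (-4.4890,-3.9963,1.4319)
cross product → J_v[:, 2] = (-1.0125,1.0125,-0.3484)
J_ω[:, 2] = z_2
entry J[0][2] = -1.0125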